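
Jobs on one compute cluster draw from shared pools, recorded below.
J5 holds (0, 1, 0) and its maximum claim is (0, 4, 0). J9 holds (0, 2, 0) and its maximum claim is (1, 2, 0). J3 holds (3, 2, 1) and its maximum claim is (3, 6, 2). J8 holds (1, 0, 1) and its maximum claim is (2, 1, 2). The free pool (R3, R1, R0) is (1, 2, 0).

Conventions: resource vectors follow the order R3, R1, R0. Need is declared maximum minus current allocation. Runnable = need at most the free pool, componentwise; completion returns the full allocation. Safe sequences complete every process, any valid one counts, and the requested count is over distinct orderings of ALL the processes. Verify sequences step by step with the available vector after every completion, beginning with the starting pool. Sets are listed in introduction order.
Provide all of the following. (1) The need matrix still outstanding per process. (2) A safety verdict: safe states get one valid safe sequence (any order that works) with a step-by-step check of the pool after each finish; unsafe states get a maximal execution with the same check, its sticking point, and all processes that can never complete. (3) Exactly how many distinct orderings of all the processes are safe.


(1) Outstanding need per process (order R3, R1, R0):
  J5: (0, 3, 0)
  J9: (1, 0, 0)
  J3: (0, 4, 1)
  J8: (1, 1, 1)
(2) UNSAFE — no complete ordering exists.
Key observation: once J9, J5 finish, the pool peaks at (1, 5, 0) — and every remaining process still needs more R0 than that.
Going as far as possible: J9, J5; after that, nothing fits. Step-by-step check:
  pool = (1, 2, 0)
  J9 needs (1, 0, 0) <= (1, 2, 0) -> finishes; pool += (0, 2, 0) = (1, 4, 0)
  J5 needs (0, 3, 0) <= (1, 4, 0) -> finishes; pool += (0, 1, 0) = (1, 5, 0)
  J3 cannot run: need (0, 4, 1) vs free (1, 5, 0) (insufficient R0)
  J8 cannot run: need (1, 1, 1) vs free (1, 5, 0) (insufficient R0)
Processes that can never finish: J3 and J8.
(3) Exactly 0 of the possible complete orderings are safe sequences.


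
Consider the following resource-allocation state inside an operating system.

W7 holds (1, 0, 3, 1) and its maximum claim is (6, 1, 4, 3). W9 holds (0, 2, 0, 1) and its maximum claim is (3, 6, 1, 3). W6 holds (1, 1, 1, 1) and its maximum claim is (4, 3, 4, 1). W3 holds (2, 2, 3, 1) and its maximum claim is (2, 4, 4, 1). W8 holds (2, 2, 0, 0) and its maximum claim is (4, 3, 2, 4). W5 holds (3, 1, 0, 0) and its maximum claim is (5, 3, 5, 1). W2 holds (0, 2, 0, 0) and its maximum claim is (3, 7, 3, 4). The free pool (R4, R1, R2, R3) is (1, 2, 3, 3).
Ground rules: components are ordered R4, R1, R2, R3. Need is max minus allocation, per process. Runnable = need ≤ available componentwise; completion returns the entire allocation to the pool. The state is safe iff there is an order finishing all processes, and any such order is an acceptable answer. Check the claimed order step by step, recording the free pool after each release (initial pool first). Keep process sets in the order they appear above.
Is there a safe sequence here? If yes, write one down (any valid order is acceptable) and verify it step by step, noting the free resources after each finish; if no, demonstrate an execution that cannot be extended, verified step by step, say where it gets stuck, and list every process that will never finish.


The state is SAFE; one workable sequence: W3, W5, W8, W9, W7, W6, W2.
Key observation: reading the order forward, W3 is the first process whose need (0, 2, 1, 0) meets the free pool (1, 2, 3, 3) exactly on a resource it requests.
Walking it through:
  pool = (1, 2, 3, 3)
  run W3 (needs (0, 2, 1, 0), free (1, 2, 3, 3)); after release of (2, 2, 3, 1) the pool is (3, 4, 6, 4)
  run W5 (needs (2, 2, 5, 1), free (3, 4, 6, 4)); after release of (3, 1, 0, 0) the pool is (6, 5, 6, 4)
  run W8 (needs (2, 1, 2, 4), free (6, 5, 6, 4)); after release of (2, 2, 0, 0) the pool is (8, 7, 6, 4)
  run W9 (needs (3, 4, 1, 2), free (8, 7, 6, 4)); after release of (0, 2, 0, 1) the pool is (8, 9, 6, 5)
  run W7 (needs (5, 1, 1, 2), free (8, 9, 6, 5)); after release of (1, 0, 3, 1) the pool is (9, 9, 9, 6)
  run W6 (needs (3, 2, 3, 0), free (9, 9, 9, 6)); after release of (1, 1, 1, 1) the pool is (10, 10, 10, 7)
  run W2 (needs (3, 5, 3, 4), free (10, 10, 10, 7)); after release of (0, 2, 0, 0) the pool is (10, 12, 10, 7)


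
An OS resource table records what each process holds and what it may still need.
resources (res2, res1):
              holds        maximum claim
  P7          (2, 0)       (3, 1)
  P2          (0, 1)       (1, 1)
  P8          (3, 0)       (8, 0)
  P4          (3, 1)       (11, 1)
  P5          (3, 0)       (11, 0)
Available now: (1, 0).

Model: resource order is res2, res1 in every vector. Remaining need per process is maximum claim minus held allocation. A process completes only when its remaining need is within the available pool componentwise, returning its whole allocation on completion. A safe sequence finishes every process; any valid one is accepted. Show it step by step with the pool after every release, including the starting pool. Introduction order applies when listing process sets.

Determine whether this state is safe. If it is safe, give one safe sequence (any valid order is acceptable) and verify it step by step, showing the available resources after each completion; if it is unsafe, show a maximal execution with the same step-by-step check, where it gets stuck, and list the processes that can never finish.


The state is UNSAFE.
Key observation: even finishing P2, P7 leaves just (3, 1) free — too little res2 for any of the remaining processes.
Going as far as possible: P2, P7; after that, nothing fits. Check, step by step:
  pool = (1, 0)
  P2: need (1, 0) fits (1, 0); releases (0, 1), pool now (1, 1)
  P7: need (1, 1) fits (1, 1); releases (2, 0), pool now (3, 1)
  P8 still needs (5, 0) but only (3, 1) is free — short on res2
  P4 still needs (8, 0) but only (3, 1) is free — short on res2
  P5 still needs (8, 0) but only (3, 1) is free — short on res2
Never able to finish: P8, P4 and P5.


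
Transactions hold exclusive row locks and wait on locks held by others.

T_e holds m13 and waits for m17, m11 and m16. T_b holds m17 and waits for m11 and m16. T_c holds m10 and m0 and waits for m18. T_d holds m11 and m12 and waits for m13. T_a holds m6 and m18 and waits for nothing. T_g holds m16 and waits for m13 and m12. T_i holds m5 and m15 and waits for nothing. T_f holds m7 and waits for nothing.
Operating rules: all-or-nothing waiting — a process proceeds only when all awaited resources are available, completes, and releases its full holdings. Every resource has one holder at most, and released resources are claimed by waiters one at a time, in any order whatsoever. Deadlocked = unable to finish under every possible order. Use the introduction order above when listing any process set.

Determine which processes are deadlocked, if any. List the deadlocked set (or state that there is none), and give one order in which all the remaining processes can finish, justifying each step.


The deadlocked set is T_e, T_b, T_d and T_g.
Key observation: T_e -> T_b -> T_d -> T_e is a circular wait — nothing in it can go first; T_g is caught in further circular waits.
The rest can finish in the order T_f, T_a, T_i, T_c.
Verifying each step:
  T_f waits on nothing -> runs at once and releases m7
  T_a waits on nothing -> runs at once and releases m6 and m18
  T_i waits on nothing -> runs at once and releases m5 and m15
  run T_c (all its waits — m18 — are resolved); releases m10 and m0


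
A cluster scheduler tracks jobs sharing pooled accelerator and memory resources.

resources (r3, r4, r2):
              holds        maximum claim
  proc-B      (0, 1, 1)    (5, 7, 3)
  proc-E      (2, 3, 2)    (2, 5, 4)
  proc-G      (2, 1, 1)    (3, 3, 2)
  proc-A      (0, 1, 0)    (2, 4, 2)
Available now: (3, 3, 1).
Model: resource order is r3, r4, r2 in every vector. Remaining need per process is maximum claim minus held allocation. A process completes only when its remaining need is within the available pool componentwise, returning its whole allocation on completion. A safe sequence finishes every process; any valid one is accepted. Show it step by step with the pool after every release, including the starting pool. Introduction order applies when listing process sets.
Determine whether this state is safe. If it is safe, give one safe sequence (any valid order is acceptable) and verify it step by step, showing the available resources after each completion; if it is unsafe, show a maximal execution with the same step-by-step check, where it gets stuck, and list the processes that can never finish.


SAFE, for example via the order proc-G, proc-E, proc-A, proc-B.
Key observation: reading the order forward, proc-G is the first process whose need (1, 2, 1) meets the free pool (3, 3, 1) exactly on a resource it requests.
Verifying each step:
  pool = (3, 3, 1)
  run proc-G (needs (1, 2, 1), free (3, 3, 1)); after release of (2, 1, 1) the pool is (5, 4, 2)
  run proc-E (needs (0, 2, 2), free (5, 4, 2)); after release of (2, 3, 2) the pool is (7, 7, 4)
  run proc-A (needs (2, 3, 2), free (7, 7, 4)); after release of (0, 1, 0) the pool is (7, 8, 4)
  run proc-B (needs (5, 6, 2), free (7, 8, 4)); after release of (0, 1, 1) the pool is (7, 9, 5)


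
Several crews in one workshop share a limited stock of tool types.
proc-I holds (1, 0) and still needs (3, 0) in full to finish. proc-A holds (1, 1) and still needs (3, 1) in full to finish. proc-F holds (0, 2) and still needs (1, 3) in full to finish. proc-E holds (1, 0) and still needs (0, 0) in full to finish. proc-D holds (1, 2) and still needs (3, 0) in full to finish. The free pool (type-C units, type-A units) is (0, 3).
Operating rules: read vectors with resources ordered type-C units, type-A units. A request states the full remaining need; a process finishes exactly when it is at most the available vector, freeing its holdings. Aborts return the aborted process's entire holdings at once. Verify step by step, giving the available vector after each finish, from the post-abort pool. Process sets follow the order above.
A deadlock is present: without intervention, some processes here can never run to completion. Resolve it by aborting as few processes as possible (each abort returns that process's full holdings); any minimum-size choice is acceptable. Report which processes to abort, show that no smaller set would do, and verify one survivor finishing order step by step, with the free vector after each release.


Abort proc-I and proc-D.
Key observation: aborting proc-I and proc-D returns (2, 2), and proc-A — hopeless before — runs at step 3 with the returned capacity in the pool.
Minimality, checking each single-abort alternative: proc-I alone leaves proc-A blocked (short on type-C units); proc-A alone leaves proc-I blocked (short on type-C units); proc-F alone leaves proc-I blocked (short on type-C units); proc-E alone leaves proc-I blocked (short on type-C units); proc-D alone leaves proc-I blocked (short on type-C units).
One survivor order: proc-F, proc-E, proc-A. Check, step by step (post-abort pool first):
  pool = (2, 5)
  proc-F: need (1, 3) fits (2, 5); releases (0, 2), pool now (2, 7)
  proc-E: need (0, 0) fits (2, 7); releases (1, 0), pool now (3, 7)
  proc-A: need (3, 1) fits (3, 7); releases (1, 1), pool now (4, 8)


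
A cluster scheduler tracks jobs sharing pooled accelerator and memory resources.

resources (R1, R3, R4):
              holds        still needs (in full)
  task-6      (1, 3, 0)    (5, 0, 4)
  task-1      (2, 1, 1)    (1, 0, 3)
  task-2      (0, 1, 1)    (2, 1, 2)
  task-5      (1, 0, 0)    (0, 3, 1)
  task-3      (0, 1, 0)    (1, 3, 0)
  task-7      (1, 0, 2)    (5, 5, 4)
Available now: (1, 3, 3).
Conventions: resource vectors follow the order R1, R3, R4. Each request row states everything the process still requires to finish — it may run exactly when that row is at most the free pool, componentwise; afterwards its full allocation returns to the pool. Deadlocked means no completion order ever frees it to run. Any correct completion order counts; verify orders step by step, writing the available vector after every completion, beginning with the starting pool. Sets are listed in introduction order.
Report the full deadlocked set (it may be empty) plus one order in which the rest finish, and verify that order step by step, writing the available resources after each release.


The deadlocked set is task-6 and task-7.
Key observation: the pool after task-3, task-1, task-5, task-2 is (4, 6, 5); every surviving request exceeds it in R1, so progress ends there.
One completion order for the rest: task-3, task-1, task-5, task-2. Verifying each step:
  pool = (1, 3, 3)
  task-3: need (1, 3, 0) fits (1, 3, 3); releases (0, 1, 0), pool now (1, 4, 3)
  task-1: need (1, 0, 3) fits (1, 4, 3); releases (2, 1, 1), pool now (3, 5, 4)
  task-5: need (0, 3, 1) fits (3, 5, 4); releases (1, 0, 0), pool now (4, 5, 4)
  task-2: need (2, 1, 2) fits (4, 5, 4); releases (0, 1, 1), pool now (4, 6, 5)
The blocked processes can never fit:
  task-6 still needs (5, 0, 4) but only (4, 6, 5) is free — short on R1
  task-7 still needs (5, 5, 4) but only (4, 6, 5) is free — short on R1


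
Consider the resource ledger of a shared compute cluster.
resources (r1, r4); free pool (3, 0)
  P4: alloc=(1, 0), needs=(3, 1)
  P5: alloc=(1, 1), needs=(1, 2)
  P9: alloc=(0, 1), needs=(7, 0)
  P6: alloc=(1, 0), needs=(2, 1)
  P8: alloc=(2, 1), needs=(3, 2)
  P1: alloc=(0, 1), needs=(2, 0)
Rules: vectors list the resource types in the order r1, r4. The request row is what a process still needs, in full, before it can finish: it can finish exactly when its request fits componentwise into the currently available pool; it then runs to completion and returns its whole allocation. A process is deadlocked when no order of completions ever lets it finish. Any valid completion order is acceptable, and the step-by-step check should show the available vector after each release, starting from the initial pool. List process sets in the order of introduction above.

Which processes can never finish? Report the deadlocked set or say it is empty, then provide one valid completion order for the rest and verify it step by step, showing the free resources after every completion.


Deadlocked: P5, P9 and P8.
Key observation: after P1, P6, P4 the pool peaks at (5, 1), and each blocked process is short somewhere: P5 on r4; P9 on r1; P8 on r4.
A valid finishing order for the others: P1, P6, P4. Walking it through:
  pool = (3, 0)
  P1: need (2, 0) fits (3, 0); releases (0, 1), pool now (3, 1)
  P6: need (2, 1) fits (3, 1); releases (1, 0), pool now (4, 1)
  P4: need (3, 1) fits (4, 1); releases (1, 0), pool now (5, 1)
The blocked processes can never fit:
  P5 cannot run: need (1, 2) vs free (5, 1) (insufficient r4)
  P9 cannot run: need (7, 0) vs free (5, 1) (insufficient r1)
  P8 cannot run: need (3, 2) vs free (5, 1) (insufficient r4)


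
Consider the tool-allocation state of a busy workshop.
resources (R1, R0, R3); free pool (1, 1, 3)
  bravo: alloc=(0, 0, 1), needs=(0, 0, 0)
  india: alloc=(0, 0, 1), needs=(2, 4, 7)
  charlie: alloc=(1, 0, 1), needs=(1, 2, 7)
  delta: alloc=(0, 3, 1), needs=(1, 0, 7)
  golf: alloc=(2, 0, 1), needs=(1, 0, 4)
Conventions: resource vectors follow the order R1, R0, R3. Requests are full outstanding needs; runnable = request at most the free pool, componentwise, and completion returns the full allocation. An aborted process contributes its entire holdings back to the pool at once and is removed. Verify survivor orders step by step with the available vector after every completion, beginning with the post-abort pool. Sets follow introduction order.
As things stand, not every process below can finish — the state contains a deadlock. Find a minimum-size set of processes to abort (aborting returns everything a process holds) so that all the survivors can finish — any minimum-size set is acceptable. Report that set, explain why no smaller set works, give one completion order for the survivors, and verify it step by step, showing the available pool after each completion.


The answer: abort india and delta.
Key observation: the returned (0, 3, 2) from india and delta is what brings charlie — unrunnable before, under any order — into play at step 3.
Why nothing smaller works — every single abort fails: bravo alone leaves india blocked (short on R0 and R3); india alone leaves charlie blocked (short on R0 and R3); charlie alone leaves india blocked (short on R0 and R3); delta alone leaves india blocked (short on R3); golf alone leaves india blocked (short on R0 and R3).
Survivors finish in the order: golf, bravo, charlie. Step-by-step check (pool after the aborts first):
  pool = (1, 4, 5)
  golf needs (1, 0, 4) <= (1, 4, 5) -> finishes; pool += (2, 0, 1) = (3, 4, 6)
  bravo needs (0, 0, 0) <= (3, 4, 6) -> finishes; pool += (0, 0, 1) = (3, 4, 7)
  charlie needs (1, 2, 7) <= (3, 4, 7) -> finishes; pool += (1, 0, 1) = (4, 4, 8)


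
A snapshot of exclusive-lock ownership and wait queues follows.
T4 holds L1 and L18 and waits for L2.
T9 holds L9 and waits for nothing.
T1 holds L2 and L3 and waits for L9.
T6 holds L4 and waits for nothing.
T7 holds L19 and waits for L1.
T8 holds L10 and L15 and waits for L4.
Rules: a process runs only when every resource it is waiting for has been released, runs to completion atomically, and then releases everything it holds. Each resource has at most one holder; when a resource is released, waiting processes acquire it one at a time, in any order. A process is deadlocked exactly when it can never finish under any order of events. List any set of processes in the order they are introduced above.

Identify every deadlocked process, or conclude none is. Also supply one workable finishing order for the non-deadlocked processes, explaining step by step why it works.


No process is deadlocked.
Key observation: the wait relation is loop-free; peeling off processes with no waits unwinds the whole state.
The rest can finish in the order T6, T9, T8, T1, T4, T7.
Verifying each step:
  run T6 (it waits on nothing); releases L4
  run T9 (it waits on nothing); releases L9
  T8 waits on L4 — all released -> runs and releases L10 and L15
  T1 waits on L9 — all released -> runs and releases L2 and L3
  T4 waits on L2 — all released -> runs and releases L1 and L18
  T7 waits on L1 — all released -> runs and releases L19


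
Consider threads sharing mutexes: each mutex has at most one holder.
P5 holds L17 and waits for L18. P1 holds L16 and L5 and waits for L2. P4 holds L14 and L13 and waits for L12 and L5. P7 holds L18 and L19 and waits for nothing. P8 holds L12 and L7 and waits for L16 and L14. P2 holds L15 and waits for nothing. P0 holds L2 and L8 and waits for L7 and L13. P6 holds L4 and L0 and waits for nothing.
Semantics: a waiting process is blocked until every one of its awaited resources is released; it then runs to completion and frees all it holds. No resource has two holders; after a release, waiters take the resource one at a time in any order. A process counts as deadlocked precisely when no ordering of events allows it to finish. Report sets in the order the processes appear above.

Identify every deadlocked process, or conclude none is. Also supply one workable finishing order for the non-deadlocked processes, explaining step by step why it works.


The deadlocked set is P1, P4, P8 and P0.
Key observation: the waits loop around P1 -> P0 -> P4 -> P1 with no way out; P8 is caught in further circular waits.
One completion order for the rest: P2, P7, P5, P6.
Check, step by step:
  run P2 (it waits on nothing); releases L15
  run P7 (it waits on nothing); releases L18 and L19
  P5 waits on L18 — all released -> runs and releases L17
  run P6 (it waits on nothing); releases L4 and L0


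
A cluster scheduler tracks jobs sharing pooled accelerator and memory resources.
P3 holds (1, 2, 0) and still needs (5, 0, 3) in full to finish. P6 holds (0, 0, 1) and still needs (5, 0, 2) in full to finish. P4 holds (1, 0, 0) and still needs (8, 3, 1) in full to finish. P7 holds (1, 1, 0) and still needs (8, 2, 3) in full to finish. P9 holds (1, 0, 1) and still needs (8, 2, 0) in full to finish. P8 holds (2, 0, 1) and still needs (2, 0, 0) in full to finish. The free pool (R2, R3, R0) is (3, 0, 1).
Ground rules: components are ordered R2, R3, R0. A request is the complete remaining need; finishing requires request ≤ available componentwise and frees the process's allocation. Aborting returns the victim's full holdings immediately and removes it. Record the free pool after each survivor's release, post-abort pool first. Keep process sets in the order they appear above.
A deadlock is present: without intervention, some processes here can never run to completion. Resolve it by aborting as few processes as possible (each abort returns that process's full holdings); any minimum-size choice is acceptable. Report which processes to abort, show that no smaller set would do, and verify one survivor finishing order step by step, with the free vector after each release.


The answer: abort P4 and P7.
Key observation: the deadlocked P9 becomes finishable only because P4 and P7 released (2, 1, 0); it completes at step 4 below.
Why nothing smaller works — every single abort fails: P3 alone leaves P4 blocked (short on R2 and R3); P6 alone leaves P4 blocked (short on R2 and R3); P4 alone leaves P7 blocked (short on R2); P7 alone leaves P4 blocked (short on R2); P9 alone leaves P4 blocked (short on R2 and R3); P8 alone leaves P4 blocked (short on R2 and R3).
Survivors finish in the order: P8, P6, P3, P9. Verifying each step (pool after the aborts first):
  pool = (5, 1, 1)
  P8 needs (2, 0, 0) <= (5, 1, 1) -> finishes; pool += (2, 0, 1) = (7, 1, 2)
  P6 needs (5, 0, 2) <= (7, 1, 2) -> finishes; pool += (0, 0, 1) = (7, 1, 3)
  P3 needs (5, 0, 3) <= (7, 1, 3) -> finishes; pool += (1, 2, 0) = (8, 3, 3)
  P9 needs (8, 2, 0) <= (8, 3, 3) -> finishes; pool += (1, 0, 1) = (9, 3, 4)


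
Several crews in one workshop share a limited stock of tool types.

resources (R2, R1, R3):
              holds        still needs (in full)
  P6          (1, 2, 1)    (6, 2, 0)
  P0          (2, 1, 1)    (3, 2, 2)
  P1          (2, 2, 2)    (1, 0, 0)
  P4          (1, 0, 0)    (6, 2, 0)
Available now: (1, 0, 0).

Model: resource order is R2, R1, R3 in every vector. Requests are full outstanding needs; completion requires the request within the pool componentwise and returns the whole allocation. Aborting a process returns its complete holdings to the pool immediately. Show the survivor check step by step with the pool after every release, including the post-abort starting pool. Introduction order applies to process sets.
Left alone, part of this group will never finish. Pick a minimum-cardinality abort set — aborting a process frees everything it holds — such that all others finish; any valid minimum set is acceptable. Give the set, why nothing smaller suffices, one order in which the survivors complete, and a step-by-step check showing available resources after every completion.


Minimum abort set: P6.
Key observation: P4 had no path to completion before; after the abort of P6 ((1, 2, 1) returned), step 3 is where it fits.
Why nothing smaller works: aborting no one leaves the state deadlocked as given.
The survivors complete as P1, P0, P4. Verifying each step (starting from the post-abort pool):
  pool = (2, 2, 1)
  run P1 (needs (1, 0, 0), free (2, 2, 1)); after release of (2, 2, 2) the pool is (4, 4, 3)
  run P0 (needs (3, 2, 2), free (4, 4, 3)); after release of (2, 1, 1) the pool is (6, 5, 4)
  run P4 (needs (6, 2, 0), free (6, 5, 4)); after release of (1, 0, 0) the pool is (7, 5, 4)


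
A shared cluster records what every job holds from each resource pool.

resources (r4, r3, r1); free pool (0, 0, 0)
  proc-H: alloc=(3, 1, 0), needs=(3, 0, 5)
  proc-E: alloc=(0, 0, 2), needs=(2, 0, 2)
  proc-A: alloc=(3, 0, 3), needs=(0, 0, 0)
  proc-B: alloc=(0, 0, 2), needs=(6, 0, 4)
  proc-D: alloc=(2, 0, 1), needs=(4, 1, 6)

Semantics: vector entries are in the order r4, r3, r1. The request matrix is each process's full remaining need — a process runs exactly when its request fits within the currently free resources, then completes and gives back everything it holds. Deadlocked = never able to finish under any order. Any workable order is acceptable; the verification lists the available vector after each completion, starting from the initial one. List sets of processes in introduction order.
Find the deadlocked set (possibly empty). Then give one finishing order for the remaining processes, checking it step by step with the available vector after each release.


No process is deadlocked.
Key observation: proc-A fits the free pool immediately, and its release cascades until everyone finishes.
The rest can finish in the order proc-A, proc-E, proc-H, proc-B, proc-D. Walking it through:
  pool = (0, 0, 0)
  run proc-A (needs (0, 0, 0), free (0, 0, 0)); after release of (3, 0, 3) the pool is (3, 0, 3)
  run proc-E (needs (2, 0, 2), free (3, 0, 3)); after release of (0, 0, 2) the pool is (3, 0, 5)
  run proc-H (needs (3, 0, 5), free (3, 0, 5)); after release of (3, 1, 0) the pool is (6, 1, 5)
  run proc-B (needs (6, 0, 4), free (6, 1, 5)); after release of (0, 0, 2) the pool is (6, 1, 7)
  run proc-D (needs (4, 1, 6), free (6, 1, 7)); after release of (2, 0, 1) the pool is (8, 1, 8)


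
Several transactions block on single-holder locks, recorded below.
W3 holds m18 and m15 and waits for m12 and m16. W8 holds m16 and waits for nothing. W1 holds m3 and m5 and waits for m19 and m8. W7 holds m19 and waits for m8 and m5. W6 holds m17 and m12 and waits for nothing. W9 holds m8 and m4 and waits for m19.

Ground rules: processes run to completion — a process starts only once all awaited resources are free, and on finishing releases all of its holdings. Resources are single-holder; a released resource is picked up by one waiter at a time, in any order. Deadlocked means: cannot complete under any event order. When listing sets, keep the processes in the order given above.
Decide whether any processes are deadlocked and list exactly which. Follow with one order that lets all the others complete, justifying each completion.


The deadlocked set is W1, W7 and W9.
Key observation: the loop W1 -> W7 -> W1 blocks itself forever; W9 is caught in further circular waits.
The rest can finish in the order W6, W8, W3.
Walking it through:
  W6: no waits; runs immediately, freeing m17 and m12
  W8: no waits; runs immediately, freeing m16
  run W3 (all its waits — m12 and m16 — are resolved); releases m18 and m15


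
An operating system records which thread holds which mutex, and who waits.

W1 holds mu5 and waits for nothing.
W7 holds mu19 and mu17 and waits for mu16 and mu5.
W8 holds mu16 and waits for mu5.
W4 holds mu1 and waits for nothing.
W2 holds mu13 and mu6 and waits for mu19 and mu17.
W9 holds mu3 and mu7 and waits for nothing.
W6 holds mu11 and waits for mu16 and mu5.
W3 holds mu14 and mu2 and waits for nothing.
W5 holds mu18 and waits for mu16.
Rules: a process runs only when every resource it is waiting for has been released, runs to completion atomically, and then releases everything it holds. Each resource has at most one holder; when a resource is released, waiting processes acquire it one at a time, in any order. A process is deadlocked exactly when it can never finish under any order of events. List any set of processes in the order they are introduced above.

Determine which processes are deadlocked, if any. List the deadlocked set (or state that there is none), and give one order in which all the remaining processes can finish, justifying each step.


No process is deadlocked.
Key observation: all waits point, directly or indirectly, at processes that can finish, so nothing is permanently blocked.
A valid finishing order for the others: W1, W8, W7, W3, W6, W5, W4, W2, W9.
Verifying each step:
  run W1 (it waits on nothing); releases mu5
  W8: everything it awaited (mu5) is free; runs, freeing mu16
  W7: everything it awaited (mu16 and mu5) is free; runs, freeing mu19 and mu17
  run W3 (it waits on nothing); releases mu14 and mu2
  W6: everything it awaited (mu16 and mu5) is free; runs, freeing mu11
  W5: everything it awaited (mu16) is free; runs, freeing mu18
  run W4 (it waits on nothing); releases mu1
  W2: everything it awaited (mu19 and mu17) is free; runs, freeing mu13 and mu6
  run W9 (it waits on nothing); releases mu3 and mu7


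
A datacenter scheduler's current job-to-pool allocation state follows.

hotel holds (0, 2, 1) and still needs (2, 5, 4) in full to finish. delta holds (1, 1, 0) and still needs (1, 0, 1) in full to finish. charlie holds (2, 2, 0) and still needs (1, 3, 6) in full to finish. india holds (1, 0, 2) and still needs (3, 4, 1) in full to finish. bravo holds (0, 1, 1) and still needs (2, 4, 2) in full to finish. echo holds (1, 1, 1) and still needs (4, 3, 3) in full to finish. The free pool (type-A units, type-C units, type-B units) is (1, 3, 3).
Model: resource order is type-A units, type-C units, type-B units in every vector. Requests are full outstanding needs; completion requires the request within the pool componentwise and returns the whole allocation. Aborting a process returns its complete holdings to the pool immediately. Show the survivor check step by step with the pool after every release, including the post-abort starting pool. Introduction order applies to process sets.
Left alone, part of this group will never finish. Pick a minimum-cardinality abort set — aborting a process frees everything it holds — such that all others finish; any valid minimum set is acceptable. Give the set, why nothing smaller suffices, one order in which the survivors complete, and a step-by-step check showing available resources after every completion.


Abort india.
Key observation: charlie had no path to completion before; after the abort of india ((1, 0, 2) returned), step 3 is where it fits.
No smaller set exists: with zero aborts the deadlock remains.
The survivors complete as delta, bravo, charlie, hotel, echo. Check, step by step (starting from the post-abort pool):
  pool = (2, 3, 5)
  delta needs (1, 0, 1) <= (2, 3, 5) -> finishes; pool += (1, 1, 0) = (3, 4, 5)
  bravo needs (2, 4, 2) <= (3, 4, 5) -> finishes; pool += (0, 1, 1) = (3, 5, 6)
  charlie needs (1, 3, 6) <= (3, 5, 6) -> finishes; pool += (2, 2, 0) = (5, 7, 6)
  hotel needs (2, 5, 4) <= (5, 7, 6) -> finishes; pool += (0, 2, 1) = (5, 9, 7)
  echo needs (4, 3, 3) <= (5, 9, 7) -> finishes; pool += (1, 1, 1) = (6, 10, 8)


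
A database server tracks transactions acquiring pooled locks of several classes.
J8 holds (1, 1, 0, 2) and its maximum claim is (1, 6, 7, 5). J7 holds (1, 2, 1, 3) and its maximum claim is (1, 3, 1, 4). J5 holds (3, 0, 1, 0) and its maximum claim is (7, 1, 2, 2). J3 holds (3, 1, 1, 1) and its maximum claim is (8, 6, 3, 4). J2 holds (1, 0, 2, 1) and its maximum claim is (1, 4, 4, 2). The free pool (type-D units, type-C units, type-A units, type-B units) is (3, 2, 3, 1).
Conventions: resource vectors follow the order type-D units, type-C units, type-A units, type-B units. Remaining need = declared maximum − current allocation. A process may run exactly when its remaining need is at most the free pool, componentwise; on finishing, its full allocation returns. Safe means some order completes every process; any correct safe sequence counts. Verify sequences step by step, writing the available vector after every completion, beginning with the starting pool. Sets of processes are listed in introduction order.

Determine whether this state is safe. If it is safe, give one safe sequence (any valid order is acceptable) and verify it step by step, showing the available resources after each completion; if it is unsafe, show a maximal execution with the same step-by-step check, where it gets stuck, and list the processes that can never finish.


The state is UNSAFE.
Key observation: once J7, J2, J5 finish, the pool peaks at (8, 4, 7, 5) — and every remaining process still needs more type-C units than that.
A maximal execution: J7, J2, J5 — then nothing else fits. Check, step by step:
  pool = (3, 2, 3, 1)
  run J7 (needs (0, 1, 0, 1), free (3, 2, 3, 1)); after release of (1, 2, 1, 3) the pool is (4, 4, 4, 4)
  run J2 (needs (0, 4, 2, 1), free (4, 4, 4, 4)); after release of (1, 0, 2, 1) the pool is (5, 4, 6, 5)
  run J5 (needs (4, 1, 1, 2), free (5, 4, 6, 5)); after release of (3, 0, 1, 0) the pool is (8, 4, 7, 5)
  J8 still needs (0, 5, 7, 3) but only (8, 4, 7, 5) is free — short on type-C units
  J3 still needs (5, 5, 2, 3) but only (8, 4, 7, 5) is free — short on type-C units
Never able to finish: J8 and J3.


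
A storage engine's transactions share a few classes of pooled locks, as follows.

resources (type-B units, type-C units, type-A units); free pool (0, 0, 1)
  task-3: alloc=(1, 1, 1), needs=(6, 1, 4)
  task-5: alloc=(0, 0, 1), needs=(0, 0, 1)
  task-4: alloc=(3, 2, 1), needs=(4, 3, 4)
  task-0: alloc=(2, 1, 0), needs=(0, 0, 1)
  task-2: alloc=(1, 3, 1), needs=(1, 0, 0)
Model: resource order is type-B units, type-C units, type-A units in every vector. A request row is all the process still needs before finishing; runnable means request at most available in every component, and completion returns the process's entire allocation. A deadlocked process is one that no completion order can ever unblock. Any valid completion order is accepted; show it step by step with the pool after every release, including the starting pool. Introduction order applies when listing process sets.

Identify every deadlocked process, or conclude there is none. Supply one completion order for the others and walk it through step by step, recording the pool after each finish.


The deadlocked set is task-3 and task-4.
Key observation: task-5, task-0, task-2 can finish, but then (3, 4, 3) is all there is, and the blocked group's type-B units demands exceed it.
One completion order for the rest: task-5, task-0, task-2. Step-by-step check:
  pool = (0, 0, 1)
  run task-5 (needs (0, 0, 1), free (0, 0, 1)); after release of (0, 0, 1) the pool is (0, 0, 2)
  run task-0 (needs (0, 0, 1), free (0, 0, 2)); after release of (2, 1, 0) the pool is (2, 1, 2)
  run task-2 (needs (1, 0, 0), free (2, 1, 2)); after release of (1, 3, 1) the pool is (3, 4, 3)
The stuck group stays short no matter what:
  task-3 cannot run: need (6, 1, 4) vs free (3, 4, 3) (insufficient type-B units and type-A units)
  task-4 cannot run: need (4, 3, 4) vs free (3, 4, 3) (insufficient type-B units and type-A units)


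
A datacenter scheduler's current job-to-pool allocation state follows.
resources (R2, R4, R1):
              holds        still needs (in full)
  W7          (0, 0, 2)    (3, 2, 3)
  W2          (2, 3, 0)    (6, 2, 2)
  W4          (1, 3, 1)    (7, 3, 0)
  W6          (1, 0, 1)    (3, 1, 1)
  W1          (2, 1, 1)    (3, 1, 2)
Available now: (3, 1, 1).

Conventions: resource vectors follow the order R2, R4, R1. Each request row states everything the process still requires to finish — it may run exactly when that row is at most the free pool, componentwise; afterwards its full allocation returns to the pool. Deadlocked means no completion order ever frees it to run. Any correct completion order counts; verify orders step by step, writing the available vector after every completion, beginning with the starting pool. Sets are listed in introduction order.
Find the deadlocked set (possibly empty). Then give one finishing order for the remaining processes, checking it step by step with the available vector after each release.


The deadlocked set is empty.
Key observation: there is always a runnable process — W6 first — so the state unwinds completely.
The rest can finish in the order W6, W1, W7, W2, W4. Walking it through:
  pool = (3, 1, 1)
  W6 needs (3, 1, 1) <= (3, 1, 1) -> finishes; pool += (1, 0, 1) = (4, 1, 2)
  W1 needs (3, 1, 2) <= (4, 1, 2) -> finishes; pool += (2, 1, 1) = (6, 2, 3)
  W7 needs (3, 2, 3) <= (6, 2, 3) -> finishes; pool += (0, 0, 2) = (6, 2, 5)
  W2 needs (6, 2, 2) <= (6, 2, 5) -> finishes; pool += (2, 3, 0) = (8, 5, 5)
  W4 needs (7, 3, 0) <= (8, 5, 5) -> finishes; pool += (1, 3, 1) = (9, 8, 6)


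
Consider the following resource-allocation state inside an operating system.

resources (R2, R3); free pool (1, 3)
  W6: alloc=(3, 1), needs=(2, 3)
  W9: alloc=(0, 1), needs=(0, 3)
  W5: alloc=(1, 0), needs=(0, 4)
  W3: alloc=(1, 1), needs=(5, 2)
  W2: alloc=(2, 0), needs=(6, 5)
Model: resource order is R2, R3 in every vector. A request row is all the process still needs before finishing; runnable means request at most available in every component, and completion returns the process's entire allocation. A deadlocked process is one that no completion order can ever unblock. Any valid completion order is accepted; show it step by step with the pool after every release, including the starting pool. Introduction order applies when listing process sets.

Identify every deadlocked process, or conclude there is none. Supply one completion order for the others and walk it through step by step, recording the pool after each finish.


The deadlocked set is empty.
Key observation: beginning at W9, releases accumulate fast enough that every process eventually fits.
One completion order for the rest: W9, W5, W6, W3, W2. Walking it through:
  pool = (1, 3)
  run W9 (needs (0, 3), free (1, 3)); after release of (0, 1) the pool is (1, 4)
  run W5 (needs (0, 4), free (1, 4)); after release of (1, 0) the pool is (2, 4)
  run W6 (needs (2, 3), free (2, 4)); after release of (3, 1) the pool is (5, 5)
  run W3 (needs (5, 2), free (5, 5)); after release of (1, 1) the pool is (6, 6)
  run W2 (needs (6, 5), free (6, 6)); after release of (2, 0) the pool is (8, 6)


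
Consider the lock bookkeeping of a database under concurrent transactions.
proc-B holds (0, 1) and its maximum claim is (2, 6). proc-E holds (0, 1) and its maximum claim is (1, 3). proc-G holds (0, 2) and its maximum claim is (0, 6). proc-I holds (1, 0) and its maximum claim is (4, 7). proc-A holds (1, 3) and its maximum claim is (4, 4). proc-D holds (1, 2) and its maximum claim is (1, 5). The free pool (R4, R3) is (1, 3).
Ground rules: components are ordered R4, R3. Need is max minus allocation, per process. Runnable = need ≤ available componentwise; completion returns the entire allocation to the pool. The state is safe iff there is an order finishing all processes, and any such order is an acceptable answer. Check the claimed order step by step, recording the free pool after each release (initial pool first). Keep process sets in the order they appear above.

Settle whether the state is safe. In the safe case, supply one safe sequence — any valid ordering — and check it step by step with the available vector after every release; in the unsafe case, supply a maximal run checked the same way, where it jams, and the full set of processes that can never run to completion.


UNSAFE — no complete ordering exists.
Key observation: R4 is the bottleneck — with proc-D, proc-G, proc-E, proc-B done the pool holds (2, 9), short of every remaining need.
Going as far as possible: proc-D, proc-G, proc-E, proc-B; after that, nothing fits. Walking it through:
  pool = (1, 3)
  proc-D: need (0, 3) fits (1, 3); releases (1, 2), pool now (2, 5)
  proc-G: need (0, 4) fits (2, 5); releases (0, 2), pool now (2, 7)
  proc-E: need (1, 2) fits (2, 7); releases (0, 1), pool now (2, 8)
  proc-B: need (2, 5) fits (2, 8); releases (0, 1), pool now (2, 9)
  blocked: proc-I wants (3, 7), pool (2, 9) — not enough R4
  blocked: proc-A wants (3, 1), pool (2, 9) — not enough R4
Processes that can never finish: proc-I and proc-A.


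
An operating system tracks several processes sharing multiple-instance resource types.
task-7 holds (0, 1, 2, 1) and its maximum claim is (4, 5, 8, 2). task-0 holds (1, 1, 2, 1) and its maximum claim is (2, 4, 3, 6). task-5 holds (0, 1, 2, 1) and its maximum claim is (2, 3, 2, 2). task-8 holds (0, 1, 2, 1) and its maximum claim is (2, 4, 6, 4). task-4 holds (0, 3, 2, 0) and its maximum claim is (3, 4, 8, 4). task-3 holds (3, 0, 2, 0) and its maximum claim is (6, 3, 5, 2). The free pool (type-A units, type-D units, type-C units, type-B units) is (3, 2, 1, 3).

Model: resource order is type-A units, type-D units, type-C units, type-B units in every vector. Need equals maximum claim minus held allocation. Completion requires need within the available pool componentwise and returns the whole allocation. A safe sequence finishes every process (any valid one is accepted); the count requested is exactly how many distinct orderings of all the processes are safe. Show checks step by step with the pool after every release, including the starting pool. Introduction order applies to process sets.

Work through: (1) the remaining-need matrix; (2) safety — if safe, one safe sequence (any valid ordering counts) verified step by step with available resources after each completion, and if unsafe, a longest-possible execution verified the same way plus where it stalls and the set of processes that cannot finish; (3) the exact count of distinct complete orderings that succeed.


(1) Need matrix, components ordered type-A units, type-D units, type-C units, type-B units:
  task-7: (4, 4, 6, 1)
  task-0: (1, 3, 1, 5)
  task-5: (2, 2, 0, 1)
  task-8: (2, 3, 4, 3)
  task-4: (3, 1, 6, 4)
  task-3: (3, 3, 3, 2)
(2) SAFE — a valid safe sequence is task-5, task-3, task-8, task-4, task-7, task-0.
Key observation: at task-5 the run first touches a limit — (2, 2, 0, 1) against (3, 2, 1, 3), exact on a resource it actually requests.
Verifying each step:
  pool = (3, 2, 1, 3)
  task-5 needs (2, 2, 0, 1) <= (3, 2, 1, 3) -> finishes; pool += (0, 1, 2, 1) = (3, 3, 3, 4)
  task-3 needs (3, 3, 3, 2) <= (3, 3, 3, 4) -> finishes; pool += (3, 0, 2, 0) = (6, 3, 5, 4)
  task-8 needs (2, 3, 4, 3) <= (6, 3, 5, 4) -> finishes; pool += (0, 1, 2, 1) = (6, 4, 7, 5)
  task-4 needs (3, 1, 6, 4) <= (6, 4, 7, 5) -> finishes; pool += (0, 3, 2, 0) = (6, 7, 9, 5)
  task-7 needs (4, 4, 6, 1) <= (6, 7, 9, 5) -> finishes; pool += (0, 1, 2, 1) = (6, 8, 11, 6)
  task-0 needs (1, 3, 1, 5) <= (6, 8, 11, 6) -> finishes; pool += (1, 1, 2, 1) = (7, 9, 13, 7)
(3) Exactly 6 of the possible complete orderings are safe sequences.
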